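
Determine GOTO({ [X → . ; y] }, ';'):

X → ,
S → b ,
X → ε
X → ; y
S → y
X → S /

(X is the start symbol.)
{ [X → ; . y] }

GOTO(I, ';') = CLOSURE({ [A → αX.β] : [A → α.Xβ] ∈ I, X = ';' })

Items with dot before ';', with the dot advanced:
  [X → . ; y] → [X → ; . y]
Closure adds nothing (no advanced item has the dot before a non-terminal).

GOTO = { [X → ; . y] }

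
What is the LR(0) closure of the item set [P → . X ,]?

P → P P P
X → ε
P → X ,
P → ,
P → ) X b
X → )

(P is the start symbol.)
{ [P → . X ,], [X → . )], [X → .] }

Start with: [P → . X ,]
  [P → . X ,] has the dot before X: add [X → .], [X → . )]
No further items can be added.

CLOSURE = { [P → . X ,], [X → . )], [X → .] }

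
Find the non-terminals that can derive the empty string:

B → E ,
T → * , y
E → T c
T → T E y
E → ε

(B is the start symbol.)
A non-terminal is nullable if it can derive ε (the empty string): either it has an ε-production, or it has a production whose right-hand side consists entirely of nullable non-terminals.

ε-productions: E → ε
So E is immediately nullable.
No further non-terminal can be added: every production for the remaining non-terminals contains a terminal or a non-nullable non-terminal.
Nullable = { 'E' }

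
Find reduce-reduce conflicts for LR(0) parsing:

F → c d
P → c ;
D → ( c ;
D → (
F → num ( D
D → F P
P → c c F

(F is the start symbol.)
No reduce-reduce conflicts

A reduce-reduce conflict occurs when an LR(0) state has two complete items [A → α .] and [B → β .] — both call for a reduction, and with no lookahead the parser cannot choose between them.

Augment with F' → F and build the canonical LR(0) collection (I0 = CLOSURE({[F' → . F]}), then GOTO on every symbol after a dot until no new states appear). It has 16 states:
  I0: { [F → . c d], [F → . num ( D], [F' → . F] }  — shift
  I1: { [F' → F .] }  — accept
  I2: { [F → c . d] }  — shift
  I3: { [F → num . ( D] }  — shift
  I4: { [D → . ( c ;], [D → . (], [D → . F P], [F → . c d], [F → . num ( D], [F → num ( . D] }  — shift
  I5: { [D → ( . c ;], [D → ( .] }  — shift, reduce
  I6: { [F → num ( D .] }  — reduce
  I7: { [D → F . P], [P → . c ;], [P → . c c F] }  — shift
  I8: { [D → F P .] }  — reduce
  I9: { [P → c . ;], [P → c . c F] }  — shift
  I10: { [P → c ; .] }  — reduce
  I11: { [F → . c d], [F → . num ( D], [P → c c . F] }  — shift
  I12: { [P → c c F .] }  — reduce
  I13: { [D → ( c . ;] }  — shift
  I14: { [D → ( c ; .] }  — reduce
  I15: { [F → c d .] }  — reduce

No state contains more than one complete item.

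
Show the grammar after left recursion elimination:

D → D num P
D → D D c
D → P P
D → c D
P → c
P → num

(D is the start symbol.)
D is directly left-recursive. The standard transformation for
  A → A α₁ | ... | A α_m | β₁ | ... | β_n
is
  A  → β₁ A' | ... | β_n A'
  A' → α₁ A' | ... | α_m A' | ε

D → P P becomes D → P P D'
D → c D becomes D → c D D'
D → D num P becomes D' → num P D'
D → D D c becomes D' → D c D'
Add D' → ε

Productions for other non-terminals are unchanged:
  P → c
  P → num

Resulting grammar:
D → P P D'
D → c D D'
D' → num P D'
D' → D c D'
D' → ε
P → c
P → num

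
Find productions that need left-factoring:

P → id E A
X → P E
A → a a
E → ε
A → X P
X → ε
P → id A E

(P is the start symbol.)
Yes, P has productions with common prefix 'id'

Left-factoring is needed when two productions for the same non-terminal
share a common prefix on the right-hand side.

Productions for P:
  P → id E A
  P → id A E
Productions for X:
  X → P E
  X → ε
Productions for A:
  A → a a
  A → X P

Found common prefix 'id' in productions for P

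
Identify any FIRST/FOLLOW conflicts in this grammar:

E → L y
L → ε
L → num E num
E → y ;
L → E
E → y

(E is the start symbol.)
A FIRST/FOLLOW conflict occurs when a non-terminal N has a nullable alternative N → β (β ⇒* ε) and another alternative N → α with FIRST(α) ∩ FOLLOW(N) ≠ ∅: on such a lookahead the parser cannot decide between expanding α and letting N vanish via β.

Nullable non-terminals: L.
FIRST sets used below: FIRST(E) = { 'num', 'y' }

L: nullable alternative(s) L → ε; FOLLOW(L) = { 'y' }
  L → ε: FIRST \ {ε} = { } — this is the only nullable alternative, skip
  L → num E num: FIRST \ {ε} = { 'num' } — disjoint from FOLLOW(L)
  L → E: FIRST \ {ε} = { 'num', 'y' } — overlaps FOLLOW(L) on { 'y' }: CONFLICT

E has no nullable alternative, so no FIRST/FOLLOW check is needed there.

So the grammar has 1 FIRST/FOLLOW conflict (marked CONFLICT above).

Answer: Yes. L → E with FOLLOW(L) on { 'y' }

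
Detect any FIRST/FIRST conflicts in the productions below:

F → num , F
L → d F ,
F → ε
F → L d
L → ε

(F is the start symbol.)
A FIRST/FIRST conflict occurs when two productions N → α and N → β for the same non-terminal have FIRST(α) ∩ FIRST(β) ≠ ∅ (with ε ∈ FIRST of a nullable right-hand side, so two nullable alternatives also conflict).

FIRST sets of the non-terminals at (or reachable through a nullable prefix from) the front of some alternative:
  FIRST(L) = { 'd', ε }

Productions for F:
  F → num , F: FIRST = { 'num' }
  F → ε: FIRST = { ε }
  F → L d: FIRST = { 'd' }
Productions for L:
  L → d F ,: FIRST = { 'd' }
  L → ε: FIRST = { ε }

All alternatives of each non-terminal have pairwise disjoint FIRST sets.

Answer: No FIRST/FIRST conflicts.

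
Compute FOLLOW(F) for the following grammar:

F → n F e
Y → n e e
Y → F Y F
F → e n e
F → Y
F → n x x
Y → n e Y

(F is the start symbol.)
To compute FOLLOW(F), find every occurrence of F on a right-hand side N → α F β: add FIRST(β) \ {ε}, and if β is empty or nullable also add FOLLOW(N). Iterate to a fixed point.

F is the start symbol, so $ ∈ FOLLOW(F).
In F → n F e: F is followed by e, add FIRST(e) \ {ε} = { 'e' }
In Y → F Y F: F is followed by Y F, add FIRST(Y F) \ {ε} = { 'e', 'n' }
In Y → F Y F: F is at the end, add FOLLOW(Y)

The FOLLOW sets referred to above (computed the same way, to a fixed point):
  FOLLOW(Y) = { $, 'e', 'n' }

Taking the union: FOLLOW(F) = { $, 'e', 'n' }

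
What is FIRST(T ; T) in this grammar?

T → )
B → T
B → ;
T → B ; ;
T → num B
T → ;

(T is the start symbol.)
{ ')', ';', 'num' }

FIRST sets of the non-terminals involved (from the grammar, by fixed-point iteration):
  FIRST(T) = { ')', ';', 'num' }

To compute FIRST(T ; T), process the symbols left to right:
Symbol T is a non-terminal. Add FIRST(T) \ {ε} = { ')', ';', 'num' }
T is not nullable (ε ∉ FIRST(T)), so stop here.
FIRST(T ; T) = { ')', ';', 'num' }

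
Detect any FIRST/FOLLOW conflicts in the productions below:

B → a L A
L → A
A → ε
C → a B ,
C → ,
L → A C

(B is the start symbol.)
Yes. L → A C with FOLLOW(L) on { ',' }

Nullable non-terminals: A, L.
FIRST sets used below: FIRST(A) = { ε }, FIRST(C) = { ',', 'a' }
A has a nullable alternative but only one production, so nothing to check.

L: nullable alternative(s) L → A; FOLLOW(L) = { $, ',' }
  L → A: FIRST \ {ε} = { } — this is the only nullable alternative, skip
  L → A C: FIRST \ {ε} = { ',', 'a' } — overlaps FOLLOW(L) on { ',' }: CONFLICT

B, C have no nullable alternative, so no FIRST/FOLLOW check is needed there.

So the grammar has 1 FIRST/FOLLOW conflict (marked CONFLICT above).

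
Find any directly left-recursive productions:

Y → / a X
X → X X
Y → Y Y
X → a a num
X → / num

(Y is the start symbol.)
Yes, X, Y are left-recursive

Direct left recursion occurs when N → N α for some non-terminal N (the right-hand side begins with the left-hand side itself).

Y → / a X: starts with '/'
X → X X: LEFT RECURSIVE (starts with X)
Y → Y Y: LEFT RECURSIVE (starts with Y)
X → a a num: starts with a
X → / num: starts with '/'

The grammar has direct left recursion on: X, Y.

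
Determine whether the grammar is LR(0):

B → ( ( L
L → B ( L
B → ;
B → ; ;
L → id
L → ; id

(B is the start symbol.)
A grammar is LR(0) if no state in the canonical LR(0) collection has:
  - both a shift item (dot before a terminal) and a complete item (shift-reduce conflict), or
  - two or more complete items (reduce-reduce conflict; the accept item [B' → B .] counts as a complete item here).

Augment with B' → B and build the canonical LR(0) collection (I0 = CLOSURE({[B' → . B]}), then GOTO on every symbol after a dot until no new states appear). It has 13 states:
  I0: { [B → . ( ( L], [B → . ; ;], [B → . ;], [B' → . B] }  — shift
  I1: { [B → ( . ( L] }  — shift
  I2: { [B → ; . ;], [B → ; .] }  — shift, reduce
  I3: { [B' → B .] }  — accept
  I4: { [B → ; ; .] }  — reduce
  I5: { [B → ( ( . L], [B → . ( ( L], [B → . ; ;], [B → . ;], [L → . ; id], [L → . B ( L], [L → . id] }  — shift
  I6: { [B → ; . ;], [B → ; .], [L → ; . id] }  — shift, reduce
  I7: { [L → B . ( L] }  — shift
  I8: { [B → ( ( L .] }  — reduce
  I9: { [L → id .] }  — reduce
  I10: { [B → . ( ( L], [B → . ; ;], [B → . ;], [L → . ; id], [L → . B ( L], [L → . id], [L → B ( . L] }  — shift
  I11: { [L → B ( L .] }  — reduce
  I12: { [L → ; id .] }  — reduce

Conflict in state I2:
  Shift-reduce conflict between [B → ; .] and [B → ; . ;]
So the grammar is NOT LR(0).

Answer: No. Shift-reduce conflict between [B → ; .] and [B → ; . ;]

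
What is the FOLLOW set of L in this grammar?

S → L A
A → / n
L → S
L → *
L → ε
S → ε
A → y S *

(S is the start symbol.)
To compute FOLLOW(L), find every occurrence of L on a right-hand side N → α L β: add FIRST(β) \ {ε}, and if β is empty or nullable also add FOLLOW(N). Iterate to a fixed point.

In S → L A: L is followed by A, add FIRST(A) \ {ε} = { '/', 'y' }

Taking the union: FOLLOW(L) = { '/', 'y' }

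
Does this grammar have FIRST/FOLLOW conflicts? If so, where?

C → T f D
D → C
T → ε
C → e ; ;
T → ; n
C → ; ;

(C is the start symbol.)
A FIRST/FOLLOW conflict occurs when a non-terminal N has a nullable alternative N → β (β ⇒* ε) and another alternative N → α with FIRST(α) ∩ FOLLOW(N) ≠ ∅: on such a lookahead the parser cannot decide between expanding α and letting N vanish via β.

Nullable non-terminals: T.

T: nullable alternative(s) T → ε; FOLLOW(T) = { 'f' }
  T → ε: FIRST \ {ε} = { } — this is the only nullable alternative, skip
  T → ; n: FIRST \ {ε} = { ';' } — disjoint from FOLLOW(T)

C, D have no nullable alternative, so no FIRST/FOLLOW check is needed there.

No FIRST/FOLLOW conflicts found.

Answer: No FIRST/FOLLOW conflicts.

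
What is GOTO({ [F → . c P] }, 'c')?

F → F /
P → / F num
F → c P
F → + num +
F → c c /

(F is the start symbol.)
GOTO(I, 'c') = CLOSURE({ [A → αX.β] : [A → α.Xβ] ∈ I, X = 'c' })

Items with dot before 'c', with the dot advanced:
  [F → . c P] → [F → c . P]
Closure of the advanced items:
  [F → c . P] has the dot before P: add [P → . / F num]

GOTO = { [F → c . P], [P → . / F num] }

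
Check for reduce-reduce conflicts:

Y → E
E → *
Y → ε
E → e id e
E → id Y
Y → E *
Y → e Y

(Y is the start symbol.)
A reduce-reduce conflict occurs when an LR(0) state has two complete items [A → α .] and [B → β .] — both call for a reduction, and with no lookahead the parser cannot choose between them.

Augment with Y' → Y and build the canonical LR(0) collection (I0 = CLOSURE({[Y' → . Y]}), then GOTO on every symbol after a dot until no new states appear). It has 11 states:
  I0: { [E → . *], [E → . e id e], [E → . id Y], [Y → . E *], [Y → . E], [Y → . e Y], [Y → .], [Y' → . Y] }  — shift, reduce
  I1: { [E → * .] }  — reduce
  I2: { [Y → E . *], [Y → E .] }  — shift, reduce
  I3: { [Y' → Y .] }  — accept
  I4: { [E → . *], [E → . e id e], [E → . id Y], [E → e . id e], [Y → . E *], [Y → . E], [Y → . e Y], [Y → .], [Y → e . Y] }  — shift, reduce
  I5: { [E → . *], [E → . e id e], [E → . id Y], [E → id . Y], [Y → . E *], [Y → . E], [Y → . e Y], [Y → .] }  — shift, reduce
  I6: { [E → id Y .] }  — reduce
  I7: { [Y → e Y .] }  — reduce
  I8: { [E → . *], [E → . e id e], [E → . id Y], [E → e id . e], [E → id . Y], [Y → . E *], [Y → . E], [Y → . e Y], [Y → .] }  — shift, reduce
  I9: { [E → . *], [E → . e id e], [E → . id Y], [E → e . id e], [E → e id e .], [Y → . E *], [Y → . E], [Y → . e Y], [Y → .], [Y → e . Y] }  — shift, 2 reduces
  I10: { [Y → E * .] }  — reduce

I9 contains complete items [E → e id e .], [Y → .] — reduce-reduce conflict.

Answer: Yes — I9: [E → e id e .] vs [Y → .]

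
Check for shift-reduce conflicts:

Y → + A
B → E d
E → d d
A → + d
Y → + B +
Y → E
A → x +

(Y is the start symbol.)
No shift-reduce conflicts

A shift-reduce conflict occurs when an LR(0) state has both:
  - a complete (reduce) item [A → α .] (dot at the end), and
  - a shift item [B → β . c γ] (dot before a terminal).

Augment with Y' → Y and build the canonical LR(0) collection (I0 = CLOSURE({[Y' → . Y]}), then GOTO on every symbol after a dot until no new states appear). It has 15 states:
  I0: { [E → . d d], [Y → . + A], [Y → . + B +], [Y → . E], [Y' → . Y] }  — shift
  I1: { [A → . + d], [A → . x +], [B → . E d], [E → . d d], [Y → + . A], [Y → + . B +] }  — shift
  I2: { [Y → E .] }  — reduce
  I3: { [Y' → Y .] }  — accept
  I4: { [E → d . d] }  — shift
  I5: { [E → d d .] }  — reduce
  I6: { [A → + . d] }  — shift
  I7: { [Y → + A .] }  — reduce
  I8: { [Y → + B . +] }  — shift
  I9: { [B → E . d] }  — shift
  I10: { [A → x . +] }  — shift
  I11: { [A → x + .] }  — reduce
  I12: { [B → E d .] }  — reduce
  I13: { [Y → + B + .] }  — reduce
  I14: { [A → + d .] }  — reduce

No state contains both a complete item and a shift item.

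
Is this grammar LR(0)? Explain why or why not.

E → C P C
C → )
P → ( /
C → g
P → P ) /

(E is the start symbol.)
A grammar is LR(0) if no state in the canonical LR(0) collection has:
  - both a shift item (dot before a terminal) and a complete item (shift-reduce conflict), or
  - two or more complete items (reduce-reduce conflict; the accept item [E' → E .] counts as a complete item here).

Augment with E' → E and build the canonical LR(0) collection (I0 = CLOSURE({[E' → . E]}), then GOTO on every symbol after a dot until no new states appear). It has 11 states:
  I0: { [C → . )], [C → . g], [E → . C P C], [E' → . E] }  — shift
  I1: { [C → ) .] }  — reduce
  I2: { [E → C . P C], [P → . ( /], [P → . P ) /] }  — shift
  I3: { [E' → E .] }  — accept
  I4: { [C → g .] }  — reduce
  I5: { [P → ( . /] }  — shift
  I6: { [C → . )], [C → . g], [E → C P . C], [P → P . ) /] }  — shift
  I7: { [C → ) .], [P → P ) . /] }  — shift, reduce
  I8: { [E → C P C .] }  — reduce
  I9: { [P → P ) / .] }  — reduce
  I10: { [P → ( / .] }  — reduce

Conflict in state I7:
  Shift-reduce conflict between [C → ) .] and [P → P ) . /]
So the grammar is NOT LR(0).

Answer: No. Shift-reduce conflict between [C → ) .] and [P → P ) . /]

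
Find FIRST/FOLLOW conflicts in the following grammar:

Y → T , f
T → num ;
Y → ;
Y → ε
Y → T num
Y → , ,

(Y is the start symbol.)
A FIRST/FOLLOW conflict occurs when a non-terminal N has a nullable alternative N → β (β ⇒* ε) and another alternative N → α with FIRST(α) ∩ FOLLOW(N) ≠ ∅: on such a lookahead the parser cannot decide between expanding α and letting N vanish via β.

Nullable non-terminals: Y.
FIRST sets used below: FIRST(T) = { 'num' }

Y: nullable alternative(s) Y → ε; FOLLOW(Y) = { $ }
  Y → T , f: FIRST \ {ε} = { 'num' } — disjoint from FOLLOW(Y)
  Y → ;: FIRST \ {ε} = { ';' } — disjoint from FOLLOW(Y)
  Y → ε: FIRST \ {ε} = { } — this is the only nullable alternative, skip
  Y → T num: FIRST \ {ε} = { 'num' } — disjoint from FOLLOW(Y)
  Y → , ,: FIRST \ {ε} = { ',' } — disjoint from FOLLOW(Y)

T has no nullable alternative, so no FIRST/FOLLOW check is needed there.

No FIRST/FOLLOW conflicts found.

Answer: No FIRST/FOLLOW conflicts.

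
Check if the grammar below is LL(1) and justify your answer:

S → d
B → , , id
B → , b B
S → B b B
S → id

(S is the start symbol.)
A grammar is LL(1) if for each non-terminal N with multiple productions, the predict sets of those productions are pairwise disjoint, where PREDICT(N → α) = (FIRST(α) \ {ε}) ∪ (FOLLOW(N) if α ⇒* ε).

Relevant sets:
  FIRST(B) = { ',' }

For S:
  PREDICT(S → d) = { 'd' }
  PREDICT(S → B b B) = { ',' }
  PREDICT(S → id) = { 'id' }
For B:
  PREDICT(B → ',' ',' id) = { ',' }
  PREDICT(B → ',' b B) = { ',' }

Conflict found: Predict set conflict for B: { ',' }
The grammar is NOT LL(1).

Answer: No. Predict set conflict for B: { ',' }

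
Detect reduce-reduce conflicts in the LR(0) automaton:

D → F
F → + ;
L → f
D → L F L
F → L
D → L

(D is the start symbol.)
Yes — I4: [D → L .] vs [F → L .]

A reduce-reduce conflict occurs when an LR(0) state has two complete items [A → α .] and [B → β .] — both call for a reduction, and with no lookahead the parser cannot choose between them.

Augment with D' → D and build the canonical LR(0) collection (I0 = CLOSURE({[D' → . D]}), then GOTO on every symbol after a dot until no new states appear). It has 10 states:
  I0: { [D → . F], [D → . L F L], [D → . L], [D' → . D], [F → . + ;], [F → . L], [L → . f] }  — shift
  I1: { [F → + . ;] }  — shift
  I2: { [D' → D .] }  — accept
  I3: { [D → F .] }  — reduce
  I4: { [D → L . F L], [D → L .], [F → . + ;], [F → . L], [F → L .], [L → . f] }  — shift, 2 reduces
  I5: { [L → f .] }  — reduce
  I6: { [D → L F . L], [L → . f] }  — shift
  I7: { [F → L .] }  — reduce
  I8: { [D → L F L .] }  — reduce
  I9: { [F → + ; .] }  — reduce

I4 contains complete items [D → L .], [F → L .] — reduce-reduce conflict.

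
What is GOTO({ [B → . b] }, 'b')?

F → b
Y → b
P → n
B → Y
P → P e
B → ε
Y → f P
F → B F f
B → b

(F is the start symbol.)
GOTO(I, 'b') = CLOSURE({ [A → αX.β] : [A → α.Xβ] ∈ I, X = 'b' })

Items with dot before 'b', with the dot advanced:
  [B → . b] → [B → b .]
Closure adds nothing (no advanced item has the dot before a non-terminal).

GOTO = { [B → b .] }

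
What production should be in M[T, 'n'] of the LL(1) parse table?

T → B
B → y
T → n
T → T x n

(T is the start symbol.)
To find M[T, 'n'], we find productions for T where 'n' is in the predict set (PREDICT(N → α) = (FIRST(α) \ {ε}) ∪ (FOLLOW(N) if α ⇒* ε)).

Relevant sets:
  FIRST(B) = { 'y' }
  FIRST(T) = { 'n', 'y' }

T → B: PREDICT = { 'y' }
T → n: PREDICT = { 'n' }
  'n' is in predict set, so this production goes in M[T, 'n']
T → T x n: PREDICT = { 'n', 'y' }
  'n' is in predict set, so this production goes in M[T, 'n']

M[T, 'n'] = T → n, T → T x n  (a multiply-defined cell — the grammar is not LL(1))

Answer: T → n, T → T x n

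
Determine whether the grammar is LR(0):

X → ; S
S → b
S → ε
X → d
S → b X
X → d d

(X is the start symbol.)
Augment with X' → X and build the canonical LR(0) collection (I0 = CLOSURE({[X' → . X]}), then GOTO on every symbol after a dot until no new states appear). It has 8 states:
  I0: { [X → . ; S], [X → . d d], [X → . d], [X' → . X] }  — shift
  I1: { [S → . b X], [S → . b], [S → .], [X → ; . S] }  — shift, reduce
  I2: { [X' → X .] }  — accept
  I3: { [X → d . d], [X → d .] }  — shift, reduce
  I4: { [X → d d .] }  — reduce
  I5: { [X → ; S .] }  — reduce
  I6: { [S → b . X], [S → b .], [X → . ; S], [X → . d d], [X → . d] }  — shift, reduce
  I7: { [S → b X .] }  — reduce

Conflict in state I1:
  Shift-reduce conflict between [S → .] and [S → . b]
So the grammar is NOT LR(0).

Answer: No. Shift-reduce conflict between [S → .] and [S → . b]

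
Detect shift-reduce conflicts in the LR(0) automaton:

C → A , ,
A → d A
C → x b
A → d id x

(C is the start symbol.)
No shift-reduce conflicts

Augment with C' → C and build the canonical LR(0) collection (I0 = CLOSURE({[C' → . C]}), then GOTO on every symbol after a dot until no new states appear). It has 11 states:
  I0: { [A → . d A], [A → . d id x], [C → . A , ,], [C → . x b], [C' → . C] }  — shift
  I1: { [C → A . , ,] }  — shift
  I2: { [C' → C .] }  — accept
  I3: { [A → . d A], [A → . d id x], [A → d . A], [A → d . id x] }  — shift
  I4: { [C → x . b] }  — shift
  I5: { [C → x b .] }  — reduce
  I6: { [A → d A .] }  — reduce
  I7: { [A → d id . x] }  — shift
  I8: { [A → d id x .] }  — reduce
  I9: { [C → A , . ,] }  — shift
  I10: { [C → A , , .] }  — reduce

No state contains both a complete item and a shift item.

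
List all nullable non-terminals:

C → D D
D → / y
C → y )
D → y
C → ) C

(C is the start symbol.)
A non-terminal is nullable if it can derive ε (the empty string): either it has an ε-production, or it has a production whose right-hand side consists entirely of nullable non-terminals.

There are no ε-productions, so no non-terminal can derive ε.
No non-terminals are nullable.

Answer: None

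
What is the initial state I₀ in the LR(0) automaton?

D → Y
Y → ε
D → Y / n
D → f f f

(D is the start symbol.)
{ [D → . Y / n], [D → . Y], [D → . f f f], [D' → . D], [Y → .] }

First, augment the grammar with D' → D
I₀ = CLOSURE({ [D' → . D] }):
  [D' → . D] has the dot before D: add [D → . Y], [D → . Y / n], [D → . f f f]
  [D → . Y] has the dot before Y: add [Y → .]
No further items can be added.

I₀ = { [D → . Y / n], [D → . Y], [D → . f f f], [D' → . D], [Y → .] }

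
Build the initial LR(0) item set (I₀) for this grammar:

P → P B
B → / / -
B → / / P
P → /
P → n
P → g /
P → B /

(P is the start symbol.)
{ [B → . / / -], [B → . / / P], [P → . /], [P → . B /], [P → . P B], [P → . g /], [P → . n], [P' → . P] }

First, augment the grammar with P' → P
I₀ = CLOSURE({ [P' → . P] }):
  [P' → . P] has the dot before P: add [P → . P B], [P → . /], [P → . n], [P → . g /], [P → . B /]
  [P → . B /] has the dot before B: add [B → . / / -], [B → . / / P]
No further items can be added.

I₀ = { [B → . / / -], [B → . / / P], [P → . /], [P → . B /], [P → . P B], [P → . g /], [P → . n], [P' → . P] }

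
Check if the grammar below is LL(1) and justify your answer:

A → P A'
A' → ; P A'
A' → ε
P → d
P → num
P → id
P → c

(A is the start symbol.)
Yes, the grammar is LL(1).

A grammar is LL(1) if for each non-terminal N with multiple productions, the predict sets of those productions are pairwise disjoint, where PREDICT(N → α) = (FIRST(α) \ {ε}) ∪ (FOLLOW(N) if α ⇒* ε).

Relevant sets:
  FOLLOW(A') = { $ }

For A':
  PREDICT(A' → ';' P A') = { ';' }
  PREDICT(A' → ε) = { $ }
For P:
  PREDICT(P → d) = { 'd' }
  PREDICT(P → num) = { 'num' }
  PREDICT(P → id) = { 'id' }
  PREDICT(P → c) = { 'c' }
A has a single production, so nothing to check there.

All predict sets are disjoint. The grammar IS LL(1).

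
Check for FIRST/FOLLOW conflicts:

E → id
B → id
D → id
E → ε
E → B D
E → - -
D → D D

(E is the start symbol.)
A FIRST/FOLLOW conflict occurs when a non-terminal N has a nullable alternative N → β (β ⇒* ε) and another alternative N → α with FIRST(α) ∩ FOLLOW(N) ≠ ∅: on such a lookahead the parser cannot decide between expanding α and letting N vanish via β.

Nullable non-terminals: E.
FIRST sets used below: FIRST(B) = { 'id' }

E: nullable alternative(s) E → ε; FOLLOW(E) = { $ }
  E → id: FIRST \ {ε} = { 'id' } — disjoint from FOLLOW(E)
  E → ε: FIRST \ {ε} = { } — this is the only nullable alternative, skip
  E → B D: FIRST \ {ε} = { 'id' } — disjoint from FOLLOW(E)
  E → - -: FIRST \ {ε} = { '-' } — disjoint from FOLLOW(E)

B, D have no nullable alternative, so no FIRST/FOLLOW check is needed there.

No FIRST/FOLLOW conflicts found.

Answer: No FIRST/FOLLOW conflicts.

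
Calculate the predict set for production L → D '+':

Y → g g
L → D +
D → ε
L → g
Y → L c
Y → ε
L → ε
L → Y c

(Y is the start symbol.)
{ '+' }

PREDICT(L → D '+') = (FIRST(RHS) \ {ε}) ∪ (FOLLOW(L) if ε ∈ FIRST(RHS), i.e. RHS ⇒* ε)
FIRST(D) = { ε }
FIRST(D '+') = { '+' }
ε ∉ FIRST(D '+'), so FOLLOW(L) is not added.
PREDICT(L → D '+') = { '+' }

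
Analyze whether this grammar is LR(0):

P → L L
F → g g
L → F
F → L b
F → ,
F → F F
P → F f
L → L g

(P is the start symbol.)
No. Shift-reduce conflict between [L → F .] and [F → . ,]

A grammar is LR(0) if no state in the canonical LR(0) collection has:
  - both a shift item (dot before a terminal) and a complete item (shift-reduce conflict), or
  - two or more complete items (reduce-reduce conflict; the accept item [P' → P .] counts as a complete item here).

Augment with P' → P and build the canonical LR(0) collection (I0 = CLOSURE({[P' → . P]}), then GOTO on every symbol after a dot until no new states appear). It has 15 states:
  I0: { [F → . ,], [F → . F F], [F → . L b], [F → . g g], [L → . F], [L → . L g], [P → . F f], [P → . L L], [P' → . P] }  — shift
  I1: { [F → , .] }  — reduce
  I2: { [F → . ,], [F → . F F], [F → . L b], [F → . g g], [F → F . F], [L → . F], [L → . L g], [L → F .], [P → F . f] }  — shift, reduce
  I3: { [F → . ,], [F → . F F], [F → . L b], [F → . g g], [F → L . b], [L → . F], [L → . L g], [L → L . g], [P → L . L] }  — shift
  I4: { [P' → P .] }  — accept
  I5: { [F → g . g] }  — shift
  I6: { [F → g g .] }  — reduce
  I7: { [F → . ,], [F → . F F], [F → . L b], [F → . g g], [F → F . F], [L → . F], [L → . L g], [L → F .] }  — shift, reduce
  I8: { [F → L . b], [L → L . g], [P → L L .] }  — shift, reduce
  I9: { [F → L b .] }  — reduce
  I10: { [F → g . g], [L → L g .] }  — shift, reduce
  I11: { [L → L g .] }  — reduce
  I12: { [F → . ,], [F → . F F], [F → . L b], [F → . g g], [F → F . F], [F → F F .], [L → . F], [L → . L g], [L → F .] }  — shift, 2 reduces
  I13: { [F → L . b], [L → L . g] }  — shift
  I14: { [P → F f .] }  — reduce

Conflict in state I2:
  Shift-reduce conflict between [L → F .] and [F → . ,]
So the grammar is NOT LR(0).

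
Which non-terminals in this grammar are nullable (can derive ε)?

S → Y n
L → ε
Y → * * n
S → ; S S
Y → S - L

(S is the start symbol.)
{ 'L' }

A non-terminal is nullable if it can derive ε (the empty string): either it has an ε-production, or it has a production whose right-hand side consists entirely of nullable non-terminals.

ε-productions: L → ε
So L is immediately nullable.
No further non-terminal can be added: every production for the remaining non-terminals contains a terminal or a non-nullable non-terminal.
Nullable = { 'L' }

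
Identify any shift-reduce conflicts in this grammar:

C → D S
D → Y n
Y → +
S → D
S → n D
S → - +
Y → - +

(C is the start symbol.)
A shift-reduce conflict occurs when an LR(0) state has both:
  - a complete (reduce) item [A → α .] (dot at the end), and
  - a shift item [B → β . c γ] (dot before a terminal).

Augment with C' → C and build the canonical LR(0) collection (I0 = CLOSURE({[C' → . C]}), then GOTO on every symbol after a dot until no new states appear). It has 14 states:
  I0: { [C → . D S], [C' → . C], [D → . Y n], [Y → . +], [Y → . - +] }  — shift
  I1: { [Y → + .] }  — reduce
  I2: { [Y → - . +] }  — shift
  I3: { [C' → C .] }  — accept
  I4: { [C → D . S], [D → . Y n], [S → . - +], [S → . D], [S → . n D], [Y → . +], [Y → . - +] }  — shift
  I5: { [D → Y . n] }  — shift
  I6: { [D → Y n .] }  — reduce
  I7: { [S → - . +], [Y → - . +] }  — shift
  I8: { [S → D .] }  — reduce
  I9: { [C → D S .] }  — reduce
  I10: { [D → . Y n], [S → n . D], [Y → . +], [Y → . - +] }  — shift
  I11: { [S → n D .] }  — reduce
  I12: { [S → - + .], [Y → - + .] }  — 2 reduces
  I13: { [Y → - + .] }  — reduce

No state contains both a complete item and a shift item.

Answer: No shift-reduce conflicts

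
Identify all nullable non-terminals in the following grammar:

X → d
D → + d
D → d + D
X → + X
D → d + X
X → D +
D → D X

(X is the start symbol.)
None

There are no ε-productions, so no non-terminal can derive ε.
No non-terminals are nullable.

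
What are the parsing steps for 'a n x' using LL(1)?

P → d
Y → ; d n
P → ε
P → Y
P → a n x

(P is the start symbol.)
LL(1) parsing maintains a stack (initially the start symbol over $) and the input. At each step: if the stack top is a terminal, match it against the current input token; if it is a non-terminal N, replace it with the RHS of M[N, lookahead] (the unique production whose predict set contains the lookahead).

Stack is shown with the top on the left.

Stack    Input    Action
------------------------
P $      a n x $  output P → a n x
a n x $  a n x $  match 'a'
n x $    n x $    match 'n'
x $      x $      match 'x'
$        $        accept

The string is accepted.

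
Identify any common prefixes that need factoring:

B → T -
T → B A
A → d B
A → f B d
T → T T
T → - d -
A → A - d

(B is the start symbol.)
Left-factoring is needed when two productions for the same non-terminal
share a common prefix on the right-hand side.

Productions for T:
  T → B A
  T → T T
  T → - d -
Productions for A:
  A → d B
  A → f B d
  A → A - d

No common prefixes found.

Answer: No, left-factoring is not needed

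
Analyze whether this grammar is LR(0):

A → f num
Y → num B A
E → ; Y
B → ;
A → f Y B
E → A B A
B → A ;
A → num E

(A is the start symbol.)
No. Shift-reduce conflict between [A → f num .] and [A → . f Y B]

Augment with A' → A and build the canonical LR(0) collection (I0 = CLOSURE({[A' → . A]}), then GOTO on every symbol after a dot until no new states appear). It has 19 states:
  I0: { [A → . f Y B], [A → . f num], [A → . num E], [A' → . A] }  — shift
  I1: { [A' → A .] }  — accept
  I2: { [A → f . Y B], [A → f . num], [Y → . num B A] }  — shift
  I3: { [A → . f Y B], [A → . f num], [A → . num E], [A → num . E], [E → . ; Y], [E → . A B A] }  — shift
  I4: { [E → ; . Y], [Y → . num B A] }  — shift
  I5: { [A → . f Y B], [A → . f num], [A → . num E], [B → . ;], [B → . A ;], [E → A . B A] }  — shift
  I6: { [A → num E .] }  — reduce
  I7: { [B → ; .] }  — reduce
  I8: { [B → A . ;] }  — shift
  I9: { [A → . f Y B], [A → . f num], [A → . num E], [E → A B . A] }  — shift
  I10: { [E → A B A .] }  — reduce
  I11: { [B → A ; .] }  — reduce
  I12: { [E → ; Y .] }  — reduce
  I13: { [A → . f Y B], [A → . f num], [A → . num E], [B → . ;], [B → . A ;], [Y → num . B A] }  — shift
  I14: { [A → . f Y B], [A → . f num], [A → . num E], [Y → num B . A] }  — shift
  I15: { [Y → num B A .] }  — reduce
  I16: { [A → . f Y B], [A → . f num], [A → . num E], [A → f Y . B], [B → . ;], [B → . A ;] }  — shift
  I17: { [A → . f Y B], [A → . f num], [A → . num E], [A → f num .], [B → . ;], [B → . A ;], [Y → num . B A] }  — shift, reduce
  I18: { [A → f Y B .] }  — reduce

Conflict in state I17:
  Shift-reduce conflict between [A → f num .] and [A → . f Y B]
So the grammar is NOT LR(0).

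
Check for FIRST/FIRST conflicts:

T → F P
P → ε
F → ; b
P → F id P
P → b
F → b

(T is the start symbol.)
Yes. P → F id P / P → b on { 'b' }

FIRST sets of the non-terminals at (or reachable through a nullable prefix from) the front of some alternative:
  FIRST(F) = { ';', 'b' }

Productions for P:
  P → ε: FIRST = { ε }
  P → F id P: FIRST = { ';', 'b' }
  P → b: FIRST = { 'b' }
Productions for F:
  F → ; b: FIRST = { ';' }
  F → b: FIRST = { 'b' }
T has only one production, so no FIRST/FIRST conflict is possible there.

Conflict for P: P → F id P and P → b
  Overlap: { 'b' }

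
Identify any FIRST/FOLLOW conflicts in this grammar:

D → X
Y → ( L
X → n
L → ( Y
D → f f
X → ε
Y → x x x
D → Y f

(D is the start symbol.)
No FIRST/FOLLOW conflicts.

Nullable non-terminals: D, X.
FIRST sets used below: FIRST(X) = { 'n', ε }, FIRST(Y) = { '(', 'x' }

D: nullable alternative(s) D → X; FOLLOW(D) = { $ }
  D → X: FIRST \ {ε} = { 'n' } — this is the only nullable alternative, skip
  D → f f: FIRST \ {ε} = { 'f' } — disjoint from FOLLOW(D)
  D → Y f: FIRST \ {ε} = { '(', 'x' } — disjoint from FOLLOW(D)

X: nullable alternative(s) X → ε; FOLLOW(X) = { $ }
  X → n: FIRST \ {ε} = { 'n' } — disjoint from FOLLOW(X)
  X → ε: FIRST \ {ε} = { } — this is the only nullable alternative, skip

L, Y have no nullable alternative, so no FIRST/FOLLOW check is needed there.

No FIRST/FOLLOW conflicts found.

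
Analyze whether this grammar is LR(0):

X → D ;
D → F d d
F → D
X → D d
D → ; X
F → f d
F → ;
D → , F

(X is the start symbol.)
No. Shift-reduce conflict between [F → ; .] and [D → . , F]

A grammar is LR(0) if no state in the canonical LR(0) collection has:
  - both a shift item (dot before a terminal) and a complete item (shift-reduce conflict), or
  - two or more complete items (reduce-reduce conflict; the accept item [X' → X .] counts as a complete item here).

Augment with X' → X and build the canonical LR(0) collection (I0 = CLOSURE({[X' → . X]}), then GOTO on every symbol after a dot until no new states appear). It has 15 states:
  I0: { [D → . , F], [D → . ; X], [D → . F d d], [F → . ;], [F → . D], [F → . f d], [X → . D ;], [X → . D d], [X' → . X] }  — shift
  I1: { [D → , . F], [D → . , F], [D → . ; X], [D → . F d d], [F → . ;], [F → . D], [F → . f d] }  — shift
  I2: { [D → . , F], [D → . ; X], [D → . F d d], [D → ; . X], [F → . ;], [F → . D], [F → . f d], [F → ; .], [X → . D ;], [X → . D d] }  — shift, reduce
  I3: { [F → D .], [X → D . ;], [X → D . d] }  — shift, reduce
  I4: { [D → F . d d] }  — shift
  I5: { [X' → X .] }  — accept
  I6: { [F → f . d] }  — shift
  I7: { [F → f d .] }  — reduce
  I8: { [D → F d . d] }  — shift
  I9: { [D → F d d .] }  — reduce
  I10: { [X → D ; .] }  — reduce
  I11: { [X → D d .] }  — reduce
  I12: { [D → ; X .] }  — reduce
  I13: { [F → D .] }  — reduce
  I14: { [D → , F .], [D → F . d d] }  — shift, reduce

Conflict in state I2:
  Shift-reduce conflict between [F → ; .] and [D → . , F]
So the grammar is NOT LR(0).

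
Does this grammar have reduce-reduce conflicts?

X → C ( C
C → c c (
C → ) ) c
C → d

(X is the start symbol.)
No reduce-reduce conflicts

Augment with X' → X and build the canonical LR(0) collection (I0 = CLOSURE({[X' → . X]}), then GOTO on every symbol after a dot until no new states appear). It has 12 states:
  I0: { [C → . ) ) c], [C → . c c (], [C → . d], [X → . C ( C], [X' → . X] }  — shift
  I1: { [C → ) . ) c] }  — shift
  I2: { [X → C . ( C] }  — shift
  I3: { [X' → X .] }  — accept
  I4: { [C → c . c (] }  — shift
  I5: { [C → d .] }  — reduce
  I6: { [C → c c . (] }  — shift
  I7: { [C → c c ( .] }  — reduce
  I8: { [C → . ) ) c], [C → . c c (], [C → . d], [X → C ( . C] }  — shift
  I9: { [X → C ( C .] }  — reduce
  I10: { [C → ) ) . c] }  — shift
  I11: { [C → ) ) c .] }  — reduce

No state contains more than one complete item.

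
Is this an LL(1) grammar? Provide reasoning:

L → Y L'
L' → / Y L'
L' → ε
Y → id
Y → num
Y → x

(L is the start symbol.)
Yes, the grammar is LL(1).

A grammar is LL(1) if for each non-terminal N with multiple productions, the predict sets of those productions are pairwise disjoint, where PREDICT(N → α) = (FIRST(α) \ {ε}) ∪ (FOLLOW(N) if α ⇒* ε).

Relevant sets:
  FOLLOW(L') = { $ }

For L':
  PREDICT(L' → '/' Y L') = { '/' }
  PREDICT(L' → ε) = { $ }
For Y:
  PREDICT(Y → id) = { 'id' }
  PREDICT(Y → num) = { 'num' }
  PREDICT(Y → x) = { 'x' }
L has a single production, so nothing to check there.

All predict sets are disjoint. The grammar IS LL(1).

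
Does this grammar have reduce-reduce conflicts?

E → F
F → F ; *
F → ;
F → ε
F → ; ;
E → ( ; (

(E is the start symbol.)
No reduce-reduce conflicts

A reduce-reduce conflict occurs when an LR(0) state has two complete items [A → α .] and [B → β .] — both call for a reduction, and with no lookahead the parser cannot choose between them.

Augment with E' → E and build the canonical LR(0) collection (I0 = CLOSURE({[E' → . E]}), then GOTO on every symbol after a dot until no new states appear). It has 10 states:
  I0: { [E → . ( ; (], [E → . F], [E' → . E], [F → . ; ;], [F → . ;], [F → . F ; *], [F → .] }  — shift, reduce
  I1: { [E → ( . ; (] }  — shift
  I2: { [F → ; . ;], [F → ; .] }  — shift, reduce
  I3: { [E' → E .] }  — accept
  I4: { [E → F .], [F → F . ; *] }  — shift, reduce
  I5: { [F → F ; . *] }  — shift
  I6: { [F → F ; * .] }  — reduce
  I7: { [F → ; ; .] }  — reduce
  I8: { [E → ( ; . (] }  — shift
  I9: { [E → ( ; ( .] }  — reduce

No state contains more than one complete item.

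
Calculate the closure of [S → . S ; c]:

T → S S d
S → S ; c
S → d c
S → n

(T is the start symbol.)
To compute CLOSURE, for each item [A → α.Bβ] where B is a non-terminal, add [B → .γ] for all productions B → γ; repeat for the newly added items until nothing changes.

Start with: [S → . S ; c]
  [S → . S ; c] has the dot before S: add [S → . d c], [S → . n]
No further items can be added.

CLOSURE = { [S → . S ; c], [S → . d c], [S → . n] }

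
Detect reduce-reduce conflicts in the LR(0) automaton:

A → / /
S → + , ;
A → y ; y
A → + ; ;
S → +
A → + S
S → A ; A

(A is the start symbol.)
No reduce-reduce conflicts

A reduce-reduce conflict occurs when an LR(0) state has two complete items [A → α .] and [B → β .] — both call for a reduction, and with no lookahead the parser cannot choose between them.

Augment with A' → A and build the canonical LR(0) collection (I0 = CLOSURE({[A' → . A]}), then GOTO on every symbol after a dot until no new states appear). It has 17 states:
  I0: { [A → . + ; ;], [A → . + S], [A → . / /], [A → . y ; y], [A' → . A] }  — shift
  I1: { [A → + . ; ;], [A → + . S], [A → . + ; ;], [A → . + S], [A → . / /], [A → . y ; y], [S → . + , ;], [S → . +], [S → . A ; A] }  — shift
  I2: { [A → / . /] }  — shift
  I3: { [A' → A .] }  — accept
  I4: { [A → y . ; y] }  — shift
  I5: { [A → y ; . y] }  — shift
  I6: { [A → y ; y .] }  — reduce
  I7: { [A → / / .] }  — reduce
  I8: { [A → + . ; ;], [A → + . S], [A → . + ; ;], [A → . + S], [A → . / /], [A → . y ; y], [S → + . , ;], [S → + .], [S → . + , ;], [S → . +], [S → . A ; A] }  — shift, reduce
  I9: { [A → + ; . ;] }  — shift
  I10: { [S → A . ; A] }  — shift
  I11: { [A → + S .] }  — reduce
  I12: { [A → . + ; ;], [A → . + S], [A → . / /], [A → . y ; y], [S → A ; . A] }  — shift
  I13: { [S → A ; A .] }  — reduce
  I14: { [A → + ; ; .] }  — reduce
  I15: { [S → + , . ;] }  — shift
  I16: { [S → + , ; .] }  — reduce

No state contains more than one complete item.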